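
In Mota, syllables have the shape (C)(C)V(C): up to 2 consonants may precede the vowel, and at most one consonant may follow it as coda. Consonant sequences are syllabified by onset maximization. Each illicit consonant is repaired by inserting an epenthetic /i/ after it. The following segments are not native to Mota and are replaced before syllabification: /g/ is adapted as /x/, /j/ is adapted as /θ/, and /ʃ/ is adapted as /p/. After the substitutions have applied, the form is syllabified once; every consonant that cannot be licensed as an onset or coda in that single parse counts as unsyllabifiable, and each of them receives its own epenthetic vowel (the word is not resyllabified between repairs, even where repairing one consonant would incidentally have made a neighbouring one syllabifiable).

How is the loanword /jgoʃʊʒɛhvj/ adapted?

θxopʊʒɛhviθi

Substitution: /j/ → /θ/, /g/ → /x/, /ʃ/ → /p/, giving /θxopʊʒɛhvθ/.
Syllabifying with onset maximization leaves /v/, /θ/ stranded (at most one coda consonant is licensed; onsets may contain at most 2 consonants).
Epenthesis after each stranded consonant: /v/ → /vi/, /θ/ → /θi/.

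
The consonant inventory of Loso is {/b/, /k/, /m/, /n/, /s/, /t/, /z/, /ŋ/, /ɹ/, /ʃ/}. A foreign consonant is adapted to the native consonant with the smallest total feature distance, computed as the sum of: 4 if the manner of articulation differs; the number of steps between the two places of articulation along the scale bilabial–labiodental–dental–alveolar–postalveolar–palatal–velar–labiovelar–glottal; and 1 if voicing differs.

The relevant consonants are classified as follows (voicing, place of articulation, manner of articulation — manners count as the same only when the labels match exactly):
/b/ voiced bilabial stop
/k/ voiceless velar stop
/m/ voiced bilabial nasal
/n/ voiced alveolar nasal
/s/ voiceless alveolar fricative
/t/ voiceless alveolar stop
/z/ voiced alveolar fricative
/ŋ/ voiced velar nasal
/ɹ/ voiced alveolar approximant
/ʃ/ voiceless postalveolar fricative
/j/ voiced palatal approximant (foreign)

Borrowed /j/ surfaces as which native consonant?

/ɹ/ is closest: same manner (approximant), place distance 2 (palatal→alveolar), same voicing; total 2. Next closest is /ŋ/ at distance 5.

ɹ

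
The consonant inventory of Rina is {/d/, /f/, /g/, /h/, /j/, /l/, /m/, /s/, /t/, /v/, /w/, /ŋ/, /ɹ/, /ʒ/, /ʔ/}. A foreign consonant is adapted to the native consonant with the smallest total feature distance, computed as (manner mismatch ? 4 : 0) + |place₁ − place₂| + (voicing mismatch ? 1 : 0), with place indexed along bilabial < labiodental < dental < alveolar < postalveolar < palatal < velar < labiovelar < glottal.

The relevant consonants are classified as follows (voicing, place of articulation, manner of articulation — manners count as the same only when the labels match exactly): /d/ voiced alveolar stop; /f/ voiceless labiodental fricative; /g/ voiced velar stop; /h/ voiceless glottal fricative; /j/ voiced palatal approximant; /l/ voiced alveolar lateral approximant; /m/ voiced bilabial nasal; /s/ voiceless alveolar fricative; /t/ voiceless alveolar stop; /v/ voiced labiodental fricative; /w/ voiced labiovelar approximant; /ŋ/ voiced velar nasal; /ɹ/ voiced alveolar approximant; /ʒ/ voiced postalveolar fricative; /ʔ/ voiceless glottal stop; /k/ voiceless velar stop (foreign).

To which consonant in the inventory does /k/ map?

g

/g/ is closest: same manner (stop), place distance 0 (velar→velar), voicing differs (+1); total 1. Next closest is /ʔ/ at distance 2.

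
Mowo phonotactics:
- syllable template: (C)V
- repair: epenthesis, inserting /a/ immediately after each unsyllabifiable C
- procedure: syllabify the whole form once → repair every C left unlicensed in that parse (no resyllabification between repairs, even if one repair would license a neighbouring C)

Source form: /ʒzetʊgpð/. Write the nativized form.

Syllabifying with onset maximization leaves /ʒ/, /g/, /p/, /ð/ stranded (no codas are permitted; onsets are limited to one consonant).
Inserting the epenthetic vowel yields /ʒ/ → /ʒa/, /g/ → /ga/, /p/ → /pa/, /ð/ → /ða/.

ʒazetʊgapaða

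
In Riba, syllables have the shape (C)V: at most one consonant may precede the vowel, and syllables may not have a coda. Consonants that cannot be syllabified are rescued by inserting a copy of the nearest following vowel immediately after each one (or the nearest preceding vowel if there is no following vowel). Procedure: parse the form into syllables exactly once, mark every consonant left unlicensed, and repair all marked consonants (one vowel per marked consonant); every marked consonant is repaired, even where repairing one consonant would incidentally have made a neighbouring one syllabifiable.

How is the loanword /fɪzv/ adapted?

Under (C)V, the unsyllabifiable consonants are /z/, /v/ (no codas are permitted; onsets are limited to one consonant).
Epenthesis after each stranded consonant: /z/ → /zɪ/, /v/ → /vɪ/.

fɪzɪvɪ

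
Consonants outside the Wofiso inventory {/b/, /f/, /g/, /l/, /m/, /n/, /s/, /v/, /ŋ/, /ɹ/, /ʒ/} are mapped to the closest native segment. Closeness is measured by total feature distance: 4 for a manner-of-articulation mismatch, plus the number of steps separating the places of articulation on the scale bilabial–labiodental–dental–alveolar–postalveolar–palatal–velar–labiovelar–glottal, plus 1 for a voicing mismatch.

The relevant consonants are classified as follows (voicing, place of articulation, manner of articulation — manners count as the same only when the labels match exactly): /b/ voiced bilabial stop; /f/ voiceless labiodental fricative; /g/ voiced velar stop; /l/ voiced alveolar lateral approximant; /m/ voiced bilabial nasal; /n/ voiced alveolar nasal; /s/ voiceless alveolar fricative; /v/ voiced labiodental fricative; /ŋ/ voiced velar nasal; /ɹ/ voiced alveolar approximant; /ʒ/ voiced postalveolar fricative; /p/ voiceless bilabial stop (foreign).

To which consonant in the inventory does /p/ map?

b

/b/ is closest: same manner (stop), place distance 0 (bilabial→bilabial), voicing differs (+1); total 1. Next closest is /f/ at distance 5.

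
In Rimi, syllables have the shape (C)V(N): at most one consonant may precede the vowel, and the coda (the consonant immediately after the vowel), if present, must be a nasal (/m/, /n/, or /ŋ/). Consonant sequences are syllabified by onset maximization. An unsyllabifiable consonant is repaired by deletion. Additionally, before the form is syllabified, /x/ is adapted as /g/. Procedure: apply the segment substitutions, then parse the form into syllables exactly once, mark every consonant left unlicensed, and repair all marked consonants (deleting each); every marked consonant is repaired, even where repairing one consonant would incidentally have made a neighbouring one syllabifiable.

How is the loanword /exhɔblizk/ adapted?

Substitution: /x/ → /g/, giving /eghɔblizk/.
Under (C)V(N), the unsyllabifiable consonants are /g/, /b/, /z/, /k/ (only a nasal (/m/, /n/, or /ŋ/) is licensed in coda position; onsets are limited to one consonant).
Each unlicensed consonant is deleted: /g/, /b/, /z/, /k/.

ehɔli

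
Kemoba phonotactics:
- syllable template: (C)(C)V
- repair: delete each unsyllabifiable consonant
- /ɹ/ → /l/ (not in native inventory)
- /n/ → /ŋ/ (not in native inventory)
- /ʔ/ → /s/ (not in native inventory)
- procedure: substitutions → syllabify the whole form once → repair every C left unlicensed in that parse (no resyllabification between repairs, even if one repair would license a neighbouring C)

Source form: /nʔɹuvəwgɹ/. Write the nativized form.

sluvə

Substitution: /n/ → /ŋ/, /ʔ/ → /s/, /ɹ/ → /l/, giving /ŋsluvəwgl/.
The consonants /ŋ/, /w/, /g/, /l/ cannot be parsed into a legal (C)(C)V syllable (no codas are permitted; onsets may contain at most 2 consonants).
Deleting the stranded consonants removes /ŋ/, /w/, /g/, /l/.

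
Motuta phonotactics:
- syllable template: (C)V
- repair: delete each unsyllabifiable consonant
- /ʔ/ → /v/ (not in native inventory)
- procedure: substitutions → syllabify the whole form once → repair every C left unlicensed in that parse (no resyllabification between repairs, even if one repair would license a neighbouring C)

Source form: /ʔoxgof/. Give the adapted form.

Substitution: /ʔ/ → /v/, giving /voxgof/.
Syllabifying with onset maximization leaves /x/, /f/ stranded (no codas are permitted; onsets are limited to one consonant).
Each unlicensed consonant is deleted: /x/, /f/.

vogo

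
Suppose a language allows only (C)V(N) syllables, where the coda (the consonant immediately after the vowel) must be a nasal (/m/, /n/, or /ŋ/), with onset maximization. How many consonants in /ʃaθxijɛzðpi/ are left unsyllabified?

3

The consonants /θ/, /z/, /ð/ cannot be parsed into a legal (C)V(N) syllable (only a nasal (/m/, /n/, or /ŋ/) is licensed in coda position; onsets are limited to one consonant).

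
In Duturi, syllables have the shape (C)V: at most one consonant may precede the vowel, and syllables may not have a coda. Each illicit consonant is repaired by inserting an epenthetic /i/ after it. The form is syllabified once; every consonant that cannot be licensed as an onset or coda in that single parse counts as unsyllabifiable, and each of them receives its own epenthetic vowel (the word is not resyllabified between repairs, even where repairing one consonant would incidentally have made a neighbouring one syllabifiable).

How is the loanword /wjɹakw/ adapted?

wijiɹakiwi

The consonants /w/, /j/, /k/, /w/ cannot be parsed into a legal (C)V syllable (no codas are permitted; onsets are limited to one consonant).
Each unlicensed consonant becomes the onset of a new syllable: /w/ → /wi/, /j/ → /ji/, /k/ → /ki/, /w/ → /wi/.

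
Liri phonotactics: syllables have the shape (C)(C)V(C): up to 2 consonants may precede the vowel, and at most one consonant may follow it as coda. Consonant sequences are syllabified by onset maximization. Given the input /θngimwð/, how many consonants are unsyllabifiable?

3

The consonants /θ/, /w/, /ð/ cannot be parsed into a legal (C)(C)V(C) syllable (at most one coda consonant is licensed; onsets may contain at most 2 consonants).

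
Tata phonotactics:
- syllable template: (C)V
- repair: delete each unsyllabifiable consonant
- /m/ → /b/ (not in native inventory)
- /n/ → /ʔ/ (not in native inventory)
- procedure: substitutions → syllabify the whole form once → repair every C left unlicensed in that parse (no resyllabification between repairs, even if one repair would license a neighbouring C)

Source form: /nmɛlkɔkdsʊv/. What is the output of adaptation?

Substitution: /n/ → /ʔ/, /m/ → /b/, giving /ʔbɛlkɔkdsʊv/.
The consonants /ʔ/, /l/, /k/, /d/, /v/ cannot be parsed into a legal (C)V syllable (no codas are permitted; onsets are limited to one consonant).
Deletion applies to /ʔ/, /l/, /k/, /d/, /v/.

bɛkɔsʊ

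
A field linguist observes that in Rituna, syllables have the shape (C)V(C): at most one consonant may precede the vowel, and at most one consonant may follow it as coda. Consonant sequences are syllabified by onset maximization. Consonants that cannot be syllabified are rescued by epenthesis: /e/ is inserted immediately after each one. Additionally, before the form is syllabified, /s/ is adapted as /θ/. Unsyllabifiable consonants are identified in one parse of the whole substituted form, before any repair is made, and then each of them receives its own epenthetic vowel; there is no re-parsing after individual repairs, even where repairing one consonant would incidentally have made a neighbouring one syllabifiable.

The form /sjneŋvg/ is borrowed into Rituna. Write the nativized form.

θejeneŋvege

Substitution: /s/ → /θ/, giving /θjneŋvg/.
Under (C)V(C), the unsyllabifiable consonants are /θ/, /j/, /v/, /g/ (at most one coda consonant is licensed; onsets are limited to one consonant).
Inserting the epenthetic vowel yields /θ/ → /θe/, /j/ → /je/, /v/ → /ve/, /g/ → /ge/.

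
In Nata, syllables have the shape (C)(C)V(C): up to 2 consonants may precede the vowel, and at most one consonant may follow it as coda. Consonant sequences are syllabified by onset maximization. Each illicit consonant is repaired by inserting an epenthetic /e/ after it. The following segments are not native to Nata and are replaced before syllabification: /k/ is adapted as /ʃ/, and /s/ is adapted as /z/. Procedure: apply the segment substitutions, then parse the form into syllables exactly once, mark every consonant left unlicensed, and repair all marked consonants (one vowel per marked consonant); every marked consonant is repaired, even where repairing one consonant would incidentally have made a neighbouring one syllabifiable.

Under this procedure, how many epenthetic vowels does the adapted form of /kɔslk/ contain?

2

After substitution the input is /ʃɔzlʃ/.
The unsyllabifiable consonants are /l/, /ʃ/; each receives one epenthetic vowel.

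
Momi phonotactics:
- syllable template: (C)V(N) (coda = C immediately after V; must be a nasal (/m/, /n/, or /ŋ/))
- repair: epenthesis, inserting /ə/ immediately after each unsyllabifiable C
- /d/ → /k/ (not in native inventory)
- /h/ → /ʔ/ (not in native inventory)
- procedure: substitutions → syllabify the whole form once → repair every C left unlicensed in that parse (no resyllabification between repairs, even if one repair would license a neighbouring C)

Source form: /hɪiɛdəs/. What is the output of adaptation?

Substitution: /h/ → /ʔ/, /d/ → /k/, giving /ʔɪiɛkəs/.
Syllabifying with onset maximization leaves /s/ stranded (only a nasal (/m/, /n/, or /ŋ/) is licensed in coda position; onsets are limited to one consonant).
Each unlicensed consonant becomes the onset of a new syllable: /s/ → /sə/.

ʔɪiɛkəsə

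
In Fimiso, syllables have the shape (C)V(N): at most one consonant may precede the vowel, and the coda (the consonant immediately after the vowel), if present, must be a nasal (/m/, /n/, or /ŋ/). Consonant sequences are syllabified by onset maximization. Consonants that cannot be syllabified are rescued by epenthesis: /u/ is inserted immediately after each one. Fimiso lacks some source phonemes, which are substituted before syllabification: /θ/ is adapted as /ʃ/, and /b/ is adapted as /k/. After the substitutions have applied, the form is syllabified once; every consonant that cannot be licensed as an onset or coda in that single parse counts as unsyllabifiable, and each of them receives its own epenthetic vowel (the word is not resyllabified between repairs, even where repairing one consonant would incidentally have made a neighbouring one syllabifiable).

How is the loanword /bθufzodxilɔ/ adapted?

Substitution: /b/ → /k/, /θ/ → /ʃ/, giving /kʃufzodxilɔ/.
The consonants /k/, /f/, /d/ cannot be parsed into a legal (C)V(N) syllable (only a nasal (/m/, /n/, or /ŋ/) is licensed in coda position; onsets are limited to one consonant).
Inserting the epenthetic vowel yields /k/ → /ku/, /f/ → /fu/, /d/ → /du/.

kuʃufuzoduxilɔ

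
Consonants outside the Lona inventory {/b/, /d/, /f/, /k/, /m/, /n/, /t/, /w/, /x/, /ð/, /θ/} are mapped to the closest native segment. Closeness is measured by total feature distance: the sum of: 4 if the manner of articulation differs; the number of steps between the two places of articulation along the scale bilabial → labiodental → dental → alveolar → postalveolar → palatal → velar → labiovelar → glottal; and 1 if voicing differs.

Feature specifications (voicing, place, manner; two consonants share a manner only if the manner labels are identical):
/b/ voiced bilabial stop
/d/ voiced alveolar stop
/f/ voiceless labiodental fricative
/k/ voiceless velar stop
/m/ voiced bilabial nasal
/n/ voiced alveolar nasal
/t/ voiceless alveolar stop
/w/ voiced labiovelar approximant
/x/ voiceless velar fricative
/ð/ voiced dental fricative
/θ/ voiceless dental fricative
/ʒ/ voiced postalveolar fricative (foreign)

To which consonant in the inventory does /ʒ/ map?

/ð/ is closest: same manner (fricative), place distance 2 (postalveolar→dental), same voicing; total 2. Next closest is /x/ at distance 3.

ð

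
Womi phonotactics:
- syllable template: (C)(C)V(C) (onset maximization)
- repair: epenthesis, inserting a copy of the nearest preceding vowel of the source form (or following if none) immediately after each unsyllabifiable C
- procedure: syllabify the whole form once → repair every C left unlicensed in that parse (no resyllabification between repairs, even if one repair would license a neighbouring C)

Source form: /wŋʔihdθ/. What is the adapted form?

wiŋʔihdiθi

The consonants /w/, /d/, /θ/ cannot be parsed into a legal (C)(C)V(C) syllable (at most one coda consonant is licensed; onsets may contain at most 2 consonants).
Inserting the epenthetic vowel yields /w/ → /wi/, /d/ → /di/, /θ/ → /θi/.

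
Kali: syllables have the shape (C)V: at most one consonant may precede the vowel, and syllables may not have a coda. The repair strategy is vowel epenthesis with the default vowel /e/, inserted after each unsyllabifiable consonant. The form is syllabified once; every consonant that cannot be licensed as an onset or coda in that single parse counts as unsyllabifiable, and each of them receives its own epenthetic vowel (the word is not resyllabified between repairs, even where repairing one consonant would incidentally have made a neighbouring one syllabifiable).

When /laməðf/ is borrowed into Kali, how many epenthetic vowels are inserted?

2

The unsyllabifiable consonants are /ð/, /f/; each receives one epenthetic vowel.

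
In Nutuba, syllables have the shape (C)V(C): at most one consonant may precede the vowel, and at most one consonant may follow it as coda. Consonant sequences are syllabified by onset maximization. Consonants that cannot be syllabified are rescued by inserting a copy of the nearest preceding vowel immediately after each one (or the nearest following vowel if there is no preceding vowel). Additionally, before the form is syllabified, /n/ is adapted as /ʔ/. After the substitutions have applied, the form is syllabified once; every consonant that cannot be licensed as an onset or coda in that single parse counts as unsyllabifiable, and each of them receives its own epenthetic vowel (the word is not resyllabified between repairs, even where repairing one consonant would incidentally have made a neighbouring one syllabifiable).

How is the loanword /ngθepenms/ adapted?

Substitution: /n/ → /ʔ/, giving /ʔgθepeʔms/.
Syllabifying with onset maximization leaves /ʔ/, /g/, /m/, /s/ stranded (at most one coda consonant is licensed; onsets are limited to one consonant).
Inserting the epenthetic vowel yields /ʔ/ → /ʔe/, /g/ → /ge/, /m/ → /me/, /s/ → /se/.

ʔegeθepeʔmese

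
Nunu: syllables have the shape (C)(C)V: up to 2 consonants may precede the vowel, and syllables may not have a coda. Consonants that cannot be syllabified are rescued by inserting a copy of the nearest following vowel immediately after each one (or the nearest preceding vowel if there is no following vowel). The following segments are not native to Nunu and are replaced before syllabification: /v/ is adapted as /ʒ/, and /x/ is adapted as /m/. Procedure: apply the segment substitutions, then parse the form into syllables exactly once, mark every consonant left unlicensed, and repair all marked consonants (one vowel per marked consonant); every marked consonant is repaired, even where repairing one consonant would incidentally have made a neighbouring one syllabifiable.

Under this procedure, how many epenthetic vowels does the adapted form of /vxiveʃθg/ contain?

3

After substitution the input is /ʒmiʒeʃθg/.
The unsyllabifiable consonants are /ʃ/, /θ/, /g/; each receives one epenthetic vowel.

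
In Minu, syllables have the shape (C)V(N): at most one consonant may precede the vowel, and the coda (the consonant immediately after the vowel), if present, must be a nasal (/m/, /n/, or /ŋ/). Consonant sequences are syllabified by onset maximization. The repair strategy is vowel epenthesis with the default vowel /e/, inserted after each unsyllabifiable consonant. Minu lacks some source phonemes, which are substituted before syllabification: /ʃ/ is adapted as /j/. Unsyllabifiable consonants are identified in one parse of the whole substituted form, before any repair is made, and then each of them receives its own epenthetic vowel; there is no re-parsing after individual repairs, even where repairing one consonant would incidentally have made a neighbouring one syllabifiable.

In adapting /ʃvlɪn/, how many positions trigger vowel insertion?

After substitution the input is /jvlɪn/.
The unsyllabifiable consonants are /j/, /v/; each receives one epenthetic vowel.

2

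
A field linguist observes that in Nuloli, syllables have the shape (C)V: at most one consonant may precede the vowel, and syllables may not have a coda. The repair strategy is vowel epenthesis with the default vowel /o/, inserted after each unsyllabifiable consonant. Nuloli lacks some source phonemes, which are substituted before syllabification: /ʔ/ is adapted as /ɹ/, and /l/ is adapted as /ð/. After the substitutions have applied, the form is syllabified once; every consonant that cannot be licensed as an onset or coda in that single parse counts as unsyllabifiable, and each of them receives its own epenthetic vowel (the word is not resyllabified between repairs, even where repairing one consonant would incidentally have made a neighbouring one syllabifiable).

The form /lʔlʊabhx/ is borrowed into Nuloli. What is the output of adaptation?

ðoɹoðʊabohoxo

Substitution: /l/ → /ð/, /ʔ/ → /ɹ/, giving /ðɹðʊabhx/.
Syllabifying with onset maximization leaves /ð/, /ɹ/, /b/, /h/, /x/ stranded (no codas are permitted; onsets are limited to one consonant).
Epenthesis after each stranded consonant: /ð/ → /ðo/, /ɹ/ → /ɹo/, /b/ → /bo/, /h/ → /ho/, /x/ → /xo/.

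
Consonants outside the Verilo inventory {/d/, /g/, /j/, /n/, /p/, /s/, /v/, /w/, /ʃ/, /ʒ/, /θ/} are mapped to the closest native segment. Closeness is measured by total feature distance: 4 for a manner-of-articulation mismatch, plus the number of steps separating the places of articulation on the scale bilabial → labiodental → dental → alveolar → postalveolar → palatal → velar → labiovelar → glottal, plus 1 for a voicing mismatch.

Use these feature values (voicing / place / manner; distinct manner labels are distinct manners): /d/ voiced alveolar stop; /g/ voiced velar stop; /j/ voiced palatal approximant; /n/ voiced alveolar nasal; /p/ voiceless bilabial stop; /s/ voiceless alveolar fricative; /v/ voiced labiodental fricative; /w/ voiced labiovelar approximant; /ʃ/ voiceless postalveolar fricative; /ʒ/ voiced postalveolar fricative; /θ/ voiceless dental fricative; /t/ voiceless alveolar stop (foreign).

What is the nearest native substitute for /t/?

d

/d/ is closest: same manner (stop), place distance 0 (alveolar→alveolar), voicing differs (+1); total 1. Next closest is /p/ at distance 3.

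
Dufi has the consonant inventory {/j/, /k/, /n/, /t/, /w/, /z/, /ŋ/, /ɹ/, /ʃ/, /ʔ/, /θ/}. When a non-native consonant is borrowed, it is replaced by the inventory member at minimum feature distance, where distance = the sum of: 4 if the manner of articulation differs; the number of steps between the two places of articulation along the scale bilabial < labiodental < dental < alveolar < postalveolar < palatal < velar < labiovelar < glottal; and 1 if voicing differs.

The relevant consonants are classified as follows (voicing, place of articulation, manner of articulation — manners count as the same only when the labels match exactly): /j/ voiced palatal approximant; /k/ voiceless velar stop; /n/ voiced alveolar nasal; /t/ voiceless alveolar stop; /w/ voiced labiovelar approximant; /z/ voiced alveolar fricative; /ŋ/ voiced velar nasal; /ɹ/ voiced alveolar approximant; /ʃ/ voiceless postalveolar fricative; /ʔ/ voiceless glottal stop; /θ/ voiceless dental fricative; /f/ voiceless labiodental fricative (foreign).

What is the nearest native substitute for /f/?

/θ/ is closest: same manner (fricative), place distance 1 (labiodental→dental), same voicing; total 1. Next closest is /z/ at distance 3.

θ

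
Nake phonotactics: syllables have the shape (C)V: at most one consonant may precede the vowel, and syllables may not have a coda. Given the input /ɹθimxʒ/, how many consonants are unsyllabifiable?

4

Under (C)V, the unsyllabifiable consonants are /ɹ/, /m/, /x/, /ʒ/ (no codas are permitted; onsets are limited to one consonant).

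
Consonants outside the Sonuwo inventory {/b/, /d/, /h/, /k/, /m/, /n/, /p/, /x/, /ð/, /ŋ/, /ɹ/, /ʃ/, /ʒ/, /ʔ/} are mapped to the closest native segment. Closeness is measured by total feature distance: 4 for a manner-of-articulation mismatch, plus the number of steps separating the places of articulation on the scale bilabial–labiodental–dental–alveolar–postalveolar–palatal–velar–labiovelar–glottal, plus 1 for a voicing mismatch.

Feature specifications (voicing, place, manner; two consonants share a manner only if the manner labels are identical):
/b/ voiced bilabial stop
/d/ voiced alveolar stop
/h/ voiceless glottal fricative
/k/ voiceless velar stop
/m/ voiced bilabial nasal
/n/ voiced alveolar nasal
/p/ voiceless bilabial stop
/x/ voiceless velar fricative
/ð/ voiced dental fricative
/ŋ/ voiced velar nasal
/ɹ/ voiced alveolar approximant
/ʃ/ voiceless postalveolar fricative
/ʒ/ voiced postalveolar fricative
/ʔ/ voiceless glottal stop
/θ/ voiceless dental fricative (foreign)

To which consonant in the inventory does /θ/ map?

/ð/ is closest: same manner (fricative), place distance 0 (dental→dental), voicing differs (+1); total 1. Next closest is /ʃ/ at distance 2.

ð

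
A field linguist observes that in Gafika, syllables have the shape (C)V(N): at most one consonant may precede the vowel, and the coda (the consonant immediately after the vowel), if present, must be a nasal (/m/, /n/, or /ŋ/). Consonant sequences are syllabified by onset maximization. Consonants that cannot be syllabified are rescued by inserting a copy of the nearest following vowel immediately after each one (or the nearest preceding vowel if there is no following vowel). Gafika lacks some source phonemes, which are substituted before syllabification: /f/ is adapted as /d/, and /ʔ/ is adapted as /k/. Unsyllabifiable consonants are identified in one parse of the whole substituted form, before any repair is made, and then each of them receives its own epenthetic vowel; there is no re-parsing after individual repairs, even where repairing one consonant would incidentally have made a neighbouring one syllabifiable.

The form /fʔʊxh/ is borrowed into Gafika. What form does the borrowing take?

dʊkʊxʊhʊ

Substitution: /f/ → /d/, /ʔ/ → /k/, giving /dkʊxh/.
The consonants /d/, /x/, /h/ cannot be parsed into a legal (C)V(N) syllable (only a nasal (/m/, /n/, or /ŋ/) is licensed in coda position; onsets are limited to one consonant).
Inserting the epenthetic vowel yields /d/ → /dʊ/, /x/ → /xʊ/, /h/ → /hʊ/.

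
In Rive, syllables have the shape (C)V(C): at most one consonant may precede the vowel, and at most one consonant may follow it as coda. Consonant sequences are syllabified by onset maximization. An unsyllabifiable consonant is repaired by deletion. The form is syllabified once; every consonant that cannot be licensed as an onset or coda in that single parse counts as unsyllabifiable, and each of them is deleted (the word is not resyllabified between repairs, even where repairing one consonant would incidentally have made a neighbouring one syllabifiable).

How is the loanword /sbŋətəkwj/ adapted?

ŋətək

Syllabifying with onset maximization leaves /s/, /b/, /w/, /j/ stranded (at most one coda consonant is licensed; onsets are limited to one consonant).
Each unlicensed consonant is deleted: /s/, /b/, /w/, /j/.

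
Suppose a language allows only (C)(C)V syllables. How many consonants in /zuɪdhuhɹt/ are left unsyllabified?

3

The consonants /h/, /ɹ/, /t/ cannot be parsed into a legal (C)(C)V syllable (no codas are permitted; onsets may contain at most 2 consonants).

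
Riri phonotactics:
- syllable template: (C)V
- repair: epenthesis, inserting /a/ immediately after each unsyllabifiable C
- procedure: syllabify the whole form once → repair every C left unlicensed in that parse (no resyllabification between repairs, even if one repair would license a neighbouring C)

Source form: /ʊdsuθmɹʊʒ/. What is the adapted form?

Under (C)V, the unsyllabifiable consonants are /d/, /θ/, /m/, /ʒ/ (no codas are permitted; onsets are limited to one consonant).
Each unlicensed consonant becomes the onset of a new syllable: /d/ → /da/, /θ/ → /θa/, /m/ → /ma/, /ʒ/ → /ʒa/.

ʊdasuθamaɹʊʒa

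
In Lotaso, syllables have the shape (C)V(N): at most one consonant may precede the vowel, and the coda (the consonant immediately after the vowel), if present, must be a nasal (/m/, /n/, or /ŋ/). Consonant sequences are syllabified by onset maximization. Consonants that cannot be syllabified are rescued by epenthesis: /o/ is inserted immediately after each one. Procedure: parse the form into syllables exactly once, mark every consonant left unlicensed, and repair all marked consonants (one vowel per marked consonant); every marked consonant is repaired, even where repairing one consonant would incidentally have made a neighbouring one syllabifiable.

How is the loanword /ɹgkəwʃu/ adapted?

The consonants /ɹ/, /g/, /w/ cannot be parsed into a legal (C)V(N) syllable (only a nasal (/m/, /n/, or /ŋ/) is licensed in coda position; onsets are limited to one consonant).
Each unlicensed consonant becomes the onset of a new syllable: /ɹ/ → /ɹo/, /g/ → /go/, /w/ → /wo/.

ɹogokəwoʃu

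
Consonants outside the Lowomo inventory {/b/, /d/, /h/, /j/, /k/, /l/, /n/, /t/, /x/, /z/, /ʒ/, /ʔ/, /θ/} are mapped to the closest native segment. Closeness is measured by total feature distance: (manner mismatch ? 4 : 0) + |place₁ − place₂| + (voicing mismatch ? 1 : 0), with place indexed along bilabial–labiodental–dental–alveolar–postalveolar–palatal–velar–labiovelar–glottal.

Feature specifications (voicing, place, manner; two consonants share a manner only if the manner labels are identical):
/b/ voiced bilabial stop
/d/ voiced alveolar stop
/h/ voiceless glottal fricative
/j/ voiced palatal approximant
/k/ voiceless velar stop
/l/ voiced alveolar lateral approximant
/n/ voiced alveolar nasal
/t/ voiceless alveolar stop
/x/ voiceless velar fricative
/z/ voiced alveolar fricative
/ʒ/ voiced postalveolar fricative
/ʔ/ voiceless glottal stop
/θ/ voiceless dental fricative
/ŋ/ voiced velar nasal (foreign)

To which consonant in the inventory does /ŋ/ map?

/n/ is closest: same manner (nasal), place distance 3 (velar→alveolar), same voicing; total 3. Next closest is /j/ at distance 5.

n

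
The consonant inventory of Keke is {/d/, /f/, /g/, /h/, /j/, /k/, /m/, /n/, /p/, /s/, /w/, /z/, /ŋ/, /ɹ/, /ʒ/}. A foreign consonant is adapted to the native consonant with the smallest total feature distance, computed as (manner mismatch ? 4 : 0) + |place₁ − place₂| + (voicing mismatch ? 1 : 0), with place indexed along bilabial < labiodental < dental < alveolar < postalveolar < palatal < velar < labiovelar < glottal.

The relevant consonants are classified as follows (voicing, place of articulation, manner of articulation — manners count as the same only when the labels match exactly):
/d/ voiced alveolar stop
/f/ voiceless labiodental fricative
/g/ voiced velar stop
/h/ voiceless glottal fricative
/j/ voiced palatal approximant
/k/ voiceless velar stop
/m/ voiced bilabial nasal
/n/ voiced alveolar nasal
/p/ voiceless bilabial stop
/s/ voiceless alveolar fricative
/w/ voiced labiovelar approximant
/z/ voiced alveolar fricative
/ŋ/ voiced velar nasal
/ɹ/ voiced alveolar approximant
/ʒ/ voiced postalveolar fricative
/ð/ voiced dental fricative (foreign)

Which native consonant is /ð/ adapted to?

/z/ is closest: same manner (fricative), place distance 1 (dental→alveolar), same voicing; total 1. Next closest is /f/ at distance 2.

z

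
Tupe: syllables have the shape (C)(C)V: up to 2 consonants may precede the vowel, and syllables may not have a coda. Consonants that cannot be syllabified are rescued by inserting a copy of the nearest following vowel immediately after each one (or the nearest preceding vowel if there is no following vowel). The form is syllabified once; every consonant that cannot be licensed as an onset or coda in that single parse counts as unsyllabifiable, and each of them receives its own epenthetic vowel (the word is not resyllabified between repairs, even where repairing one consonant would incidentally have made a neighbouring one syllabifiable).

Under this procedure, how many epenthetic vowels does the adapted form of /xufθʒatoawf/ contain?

3

The unsyllabifiable consonants are /f/, /w/, /f/; each receives one epenthetic vowel.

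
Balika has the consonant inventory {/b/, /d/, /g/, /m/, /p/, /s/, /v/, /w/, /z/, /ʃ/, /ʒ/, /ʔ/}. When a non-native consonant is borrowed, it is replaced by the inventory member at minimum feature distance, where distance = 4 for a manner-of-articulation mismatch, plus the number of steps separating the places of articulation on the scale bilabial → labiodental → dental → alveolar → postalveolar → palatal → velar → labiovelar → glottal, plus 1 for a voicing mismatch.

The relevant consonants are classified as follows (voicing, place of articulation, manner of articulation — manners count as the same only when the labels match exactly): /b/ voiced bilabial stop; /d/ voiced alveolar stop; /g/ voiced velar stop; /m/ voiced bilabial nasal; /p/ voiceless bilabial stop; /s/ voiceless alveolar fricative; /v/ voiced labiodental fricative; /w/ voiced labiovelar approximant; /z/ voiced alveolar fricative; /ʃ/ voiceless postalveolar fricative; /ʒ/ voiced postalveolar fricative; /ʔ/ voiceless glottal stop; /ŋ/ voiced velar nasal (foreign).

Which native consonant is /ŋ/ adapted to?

/g/ is closest: manner differs (nasal→stop, +4), place distance 0 (velar→velar), same voicing; total 4. Next closest is /w/ at distance 5.

g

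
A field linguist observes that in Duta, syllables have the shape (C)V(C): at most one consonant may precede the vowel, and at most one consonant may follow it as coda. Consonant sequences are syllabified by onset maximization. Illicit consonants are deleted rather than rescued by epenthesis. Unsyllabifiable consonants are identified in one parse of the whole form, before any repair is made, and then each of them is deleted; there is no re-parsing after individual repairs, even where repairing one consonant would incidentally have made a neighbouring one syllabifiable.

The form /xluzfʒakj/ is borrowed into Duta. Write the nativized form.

Under (C)V(C), the unsyllabifiable consonants are /x/, /f/, /j/ (at most one coda consonant is licensed; onsets are limited to one consonant).
Deleting the stranded consonants removes /x/, /f/, /j/.

luzʒak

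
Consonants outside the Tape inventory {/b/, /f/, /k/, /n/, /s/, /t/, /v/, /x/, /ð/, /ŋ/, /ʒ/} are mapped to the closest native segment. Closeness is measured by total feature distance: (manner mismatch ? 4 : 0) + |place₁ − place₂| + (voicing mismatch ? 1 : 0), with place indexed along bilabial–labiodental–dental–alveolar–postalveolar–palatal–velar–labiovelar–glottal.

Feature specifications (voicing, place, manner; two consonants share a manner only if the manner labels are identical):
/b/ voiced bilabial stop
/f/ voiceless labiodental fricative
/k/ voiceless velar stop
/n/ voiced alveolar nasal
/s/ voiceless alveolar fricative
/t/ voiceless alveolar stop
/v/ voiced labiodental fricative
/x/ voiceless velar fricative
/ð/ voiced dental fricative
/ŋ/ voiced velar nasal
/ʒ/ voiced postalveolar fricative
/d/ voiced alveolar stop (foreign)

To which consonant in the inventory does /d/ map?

/t/ is closest: same manner (stop), place distance 0 (alveolar→alveolar), voicing differs (+1); total 1. Next closest is /b/ at distance 3.

t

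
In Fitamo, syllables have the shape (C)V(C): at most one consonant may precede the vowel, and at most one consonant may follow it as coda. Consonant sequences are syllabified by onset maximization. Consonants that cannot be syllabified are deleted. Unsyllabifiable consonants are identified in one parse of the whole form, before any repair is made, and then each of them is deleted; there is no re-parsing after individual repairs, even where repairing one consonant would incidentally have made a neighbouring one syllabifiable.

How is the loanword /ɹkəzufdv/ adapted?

Under (C)V(C), the unsyllabifiable consonants are /ɹ/, /d/, /v/ (at most one coda consonant is licensed; onsets are limited to one consonant).
Deleting the stranded consonants removes /ɹ/, /d/, /v/.

kəzuf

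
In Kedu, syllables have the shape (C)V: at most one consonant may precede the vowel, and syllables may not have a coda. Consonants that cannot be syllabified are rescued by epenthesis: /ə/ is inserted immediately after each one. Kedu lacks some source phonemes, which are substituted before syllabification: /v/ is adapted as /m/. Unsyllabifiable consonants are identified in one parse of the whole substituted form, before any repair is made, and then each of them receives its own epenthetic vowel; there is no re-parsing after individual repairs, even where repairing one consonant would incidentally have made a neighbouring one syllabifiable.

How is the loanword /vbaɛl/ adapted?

Substitution: /v/ → /m/, giving /mbaɛl/.
Under (C)V, the unsyllabifiable consonants are /m/, /l/ (no codas are permitted; onsets are limited to one consonant).
Each unlicensed consonant becomes the onset of a new syllable: /m/ → /mə/, /l/ → /lə/.

məbaɛlə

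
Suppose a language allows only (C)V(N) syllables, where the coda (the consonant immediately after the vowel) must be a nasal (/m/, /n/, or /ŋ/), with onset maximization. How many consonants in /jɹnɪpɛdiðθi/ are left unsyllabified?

3

Under (C)V(N), the unsyllabifiable consonants are /j/, /ɹ/, /ð/ (only a nasal (/m/, /n/, or /ŋ/) is licensed in coda position; onsets are limited to one consonant).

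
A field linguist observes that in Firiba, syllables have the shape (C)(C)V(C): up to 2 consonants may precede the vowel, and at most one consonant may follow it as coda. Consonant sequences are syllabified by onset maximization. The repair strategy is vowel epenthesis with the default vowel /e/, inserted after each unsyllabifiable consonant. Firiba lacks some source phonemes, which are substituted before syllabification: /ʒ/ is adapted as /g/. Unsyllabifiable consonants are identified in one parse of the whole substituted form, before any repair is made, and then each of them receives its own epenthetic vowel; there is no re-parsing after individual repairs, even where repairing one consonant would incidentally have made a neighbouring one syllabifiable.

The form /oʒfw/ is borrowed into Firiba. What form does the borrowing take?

Substitution: /ʒ/ → /g/, giving /ogfw/.
The consonants /f/, /w/ cannot be parsed into a legal (C)(C)V(C) syllable (at most one coda consonant is licensed; onsets may contain at most 2 consonants).
Inserting the epenthetic vowel yields /f/ → /fe/, /w/ → /we/.

ogfewe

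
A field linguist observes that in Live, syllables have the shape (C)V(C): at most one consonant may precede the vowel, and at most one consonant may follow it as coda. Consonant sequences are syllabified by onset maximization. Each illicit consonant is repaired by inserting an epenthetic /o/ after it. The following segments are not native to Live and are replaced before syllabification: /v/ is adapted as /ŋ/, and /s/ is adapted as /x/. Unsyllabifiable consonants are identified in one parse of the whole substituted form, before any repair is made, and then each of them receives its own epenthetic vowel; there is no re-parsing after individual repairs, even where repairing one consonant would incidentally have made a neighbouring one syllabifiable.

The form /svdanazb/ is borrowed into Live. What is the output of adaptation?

Substitution: /s/ → /x/, /v/ → /ŋ/, giving /xŋdanazb/.
Under (C)V(C), the unsyllabifiable consonants are /x/, /ŋ/, /b/ (at most one coda consonant is licensed; onsets are limited to one consonant).
Each unlicensed consonant becomes the onset of a new syllable: /x/ → /xo/, /ŋ/ → /ŋo/, /b/ → /bo/.

xoŋodanazbo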